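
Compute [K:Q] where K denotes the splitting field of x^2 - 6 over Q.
[K:Q] = 2

The discriminant of x^2 + (0)*x + (-6) is b^2 - 4c = 0 - (-24) = 24. Since 24 is not a perfect square in Q, the polynomial is irreducible over Q. Its two roots generate a degree-2 extension, so [K:Q] = 2.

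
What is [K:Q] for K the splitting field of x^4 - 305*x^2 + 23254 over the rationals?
[K:Q] = 4

f factors as (x^2 - 151)(x^2 - 154); the splitting field is K = Q(sqrt(151), sqrt(154)). Since 151, 154, and 23254 are all non-squares in Q, the three subfields Q(sqrt(151)), Q(sqrt(154)), Q(sqrt(23254)) are distinct degree-2 extensions, so [K:Q] = 4 (Klein four Galois group).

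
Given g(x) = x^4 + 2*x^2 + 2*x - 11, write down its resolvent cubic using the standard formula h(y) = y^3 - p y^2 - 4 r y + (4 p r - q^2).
h(y) = y^3 - 2*y^2 + 44*y - 92

Identify coefficients: p = 2, q = 2, r = -11.
Plug into h(y) = y^3 - p y^2 - 4 r y + (4 p r - q^2):
  h(y) = y^3 - (2) y^2 - 4*(-11) y + (4*(2)*(-11) - (2)^2)
       = y^3 + (-2) y^2 + (44) y + (-92).
Simplifying: h(y) = y^3 - 2*y^2 + 44*y - 92.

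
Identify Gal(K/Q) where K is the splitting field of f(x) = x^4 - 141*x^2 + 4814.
Gal(K/Q) = V_4 (Klein four-group, Z/2Z × Z/2Z)

f factors as (x^2 - 83)(x^2 - 58), so the splitting field is K = Q(sqrt(83), sqrt(58)). The elements 83, 58, 4814 are all non-squares in Q, so sqrt(83) and sqrt(58) generate independent quadratic extensions. Thus [K:Q] = 4 and Gal(K/Q) is generated by the two order-2 automorphisms sqrt(83) ↦ -sqrt(83) and sqrt(58) ↦ -sqrt(58), giving V_4.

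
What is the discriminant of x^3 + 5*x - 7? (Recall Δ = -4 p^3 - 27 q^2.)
Δ = -1823

For a depressed cubic x^3 + p x + q the discriminant is Δ = -4 p^3 - 27 q^2 = -4*(5)^3 - 27*(-7)^2 = -500 - 1323 = -1823.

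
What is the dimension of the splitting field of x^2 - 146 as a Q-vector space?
[K:Q] = 2

The polynomial x^2 - 146 is irreducible over Q since 146 is not a perfect square. Its splitting field is Q(sqrt(146)), which has degree 2 over Q.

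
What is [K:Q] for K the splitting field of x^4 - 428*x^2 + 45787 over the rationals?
[K:Q] = 4

f factors as (x^2 - 217)(x^2 - 211); the splitting field is K = Q(sqrt(217), sqrt(211)). Since 217, 211, and 45787 are all non-squares in Q, the three subfields Q(sqrt(217)), Q(sqrt(211)), Q(sqrt(45787)) are distinct degree-2 extensions, so [K:Q] = 4 (Klein four Galois group).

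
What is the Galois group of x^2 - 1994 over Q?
Gal(K/Q) = Z/2Z (cyclic of order 2)

x^2 - 1994 is irreducible over Q since 1994 is not a rational square. The splitting field Q(sqrt(1994)) has degree 2 over Q, and its unique nontrivial automorphism is sqrt(1994) ↦ -sqrt(1994). Hence Gal(Q(sqrt(1994))/Q) = Z/2Z.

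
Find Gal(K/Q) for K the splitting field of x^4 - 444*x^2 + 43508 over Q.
Gal(K/Q) = V_4 (Klein four-group, Z/2Z × Z/2Z)

f factors as (x^2 - 146)(x^2 - 298), so the splitting field is K = Q(sqrt(146), sqrt(298)). The elements 146, 298, 43508 are all non-squares in Q, so sqrt(146) and sqrt(298) generate independent quadratic extensions. Thus [K:Q] = 4 and Gal(K/Q) is generated by the two order-2 automorphisms sqrt(146) ↦ -sqrt(146) and sqrt(298) ↦ -sqrt(298), giving V_4.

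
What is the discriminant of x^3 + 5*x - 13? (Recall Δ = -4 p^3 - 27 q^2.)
Δ = -5063

For a depressed cubic x^3 + p x + q the discriminant is Δ = -4 p^3 - 27 q^2 = -4*(5)^3 - 27*(-13)^2 = -500 - 4563 = -5063.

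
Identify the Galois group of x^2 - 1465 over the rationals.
Gal(K/Q) = Z/2Z (cyclic of order 2)

x^2 - 1465 is irreducible over Q since 1465 is not a rational square. The splitting field Q(sqrt(1465)) has degree 2 over Q, and its unique nontrivial automorphism is sqrt(1465) ↦ -sqrt(1465). Hence Gal(Q(sqrt(1465))/Q) = Z/2Z.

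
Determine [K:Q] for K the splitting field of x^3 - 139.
[K:Q] = 6

x^3 - 139 has one real root r = 139^(1/3) and two complex roots r*zeta_3, r*zeta_3^2 where zeta_3 = e^(2*pi*i/3). The splitting field is Q(r, zeta_3). [Q(r):Q] = 3 and [Q(zeta_3):Q] = 2 with gcd = 1, so [Q(r, zeta_3):Q] = 3 * 2 = 6.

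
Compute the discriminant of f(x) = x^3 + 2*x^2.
Δ = 0

For x^3 + a x^2 + b x + c the discriminant is Δ = 18 a b c - 4 a^3 c + a^2 b^2 - 4 b^3 - 27 c^2.
Plug a = 2, b = 0, c = 0:
  18*(2)*(0)*(0) - 4*(2)^3*(0) + (2)^2*(0)^2 - 4*(0)^3 - 27*(0)^2
  = 0 + (0) + 0 + (0) + (0)
  = 0.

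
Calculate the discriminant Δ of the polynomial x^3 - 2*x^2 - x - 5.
Δ = -1007

For x^3 + a x^2 + b x + c the discriminant is Δ = 18 a b c - 4 a^3 c + a^2 b^2 - 4 b^3 - 27 c^2.
Plug a = -2, b = -1, c = -5:
  18*(-2)*(-1)*(-5) - 4*(-2)^3*(-5) + (-2)^2*(-1)^2 - 4*(-1)^3 - 27*(-5)^2
  = -180 + (-160) + 4 + (4) + (-675)
  = -1007.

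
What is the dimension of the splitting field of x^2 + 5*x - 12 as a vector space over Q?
[K:Q] = 2

The discriminant of x^2 + (5)*x + (-12) is b^2 - 4c = 25 - (-48) = 73. Since 73 is not a perfect square in Q, the polynomial is irreducible over Q. Its two roots generate a degree-2 extension, so [K:Q] = 2.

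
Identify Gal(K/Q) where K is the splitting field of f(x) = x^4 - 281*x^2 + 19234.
Gal(K/Q) = V_4 (Klein four-group, Z/2Z × Z/2Z)

f factors as (x^2 - 163)(x^2 - 118), so the splitting field is K = Q(sqrt(163), sqrt(118)). The elements 163, 118, 19234 are all non-squares in Q, so sqrt(163) and sqrt(118) generate independent quadratic extensions. Thus [K:Q] = 4 and Gal(K/Q) is generated by the two order-2 automorphisms sqrt(163) ↦ -sqrt(163) and sqrt(118) ↦ -sqrt(118), giving V_4.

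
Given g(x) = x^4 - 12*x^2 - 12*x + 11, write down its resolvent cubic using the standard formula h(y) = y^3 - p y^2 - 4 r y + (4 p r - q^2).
h(y) = y^3 + 12*y^2 - 44*y - 672

Identify coefficients: p = -12, q = -12, r = 11.
Plug into h(y) = y^3 - p y^2 - 4 r y + (4 p r - q^2):
  h(y) = y^3 - (-12) y^2 - 4*(11) y + (4*(-12)*(11) - (-12)^2)
       = y^3 + (12) y^2 + (-44) y + (-672).
Simplifying: h(y) = y^3 + 12*y^2 - 44*y - 672.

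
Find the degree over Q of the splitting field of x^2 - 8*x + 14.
[K:Q] = 2

The discriminant of x^2 + (-8)*x + (14) is b^2 - 4c = 64 - (56) = 8. Since 8 is not a perfect square in Q, the polynomial is irreducible over Q. Its two roots generate a degree-2 extension, so [K:Q] = 2.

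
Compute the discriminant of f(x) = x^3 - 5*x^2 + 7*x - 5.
Δ = -172

For x^3 + a x^2 + b x + c the discriminant is Δ = 18 a b c - 4 a^3 c + a^2 b^2 - 4 b^3 - 27 c^2.
Plug a = -5, b = 7, c = -5:
  18*(-5)*(7)*(-5) - 4*(-5)^3*(-5) + (-5)^2*(7)^2 - 4*(7)^3 - 27*(-5)^2
  = 3150 + (-2500) + 1225 + (-1372) + (-675)
  = -172.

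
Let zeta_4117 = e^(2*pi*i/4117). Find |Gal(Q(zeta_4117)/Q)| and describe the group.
|Gal(Q(zeta_4117)/Q)| = phi(4117) = 3916; group ≅ (Z/4117Z)^* ≅ Z/22Z × Z/178Z

The n-th cyclotomic polynomial Φ_4117(x) is the minimal polynomial of zeta_4117 over Q and has degree phi(4117) = 3916. So Q(zeta_4117) is a degree-3916 Galois extension with Galois group (Z/4117Z)^*. By CRT, (Z/4117Z)^* ≅ (Z/23Z)^* × (Z/179Z)^*. Each prime-power unit group is (Z/23Z)^* ≅ Z/22Z; (Z/179Z)^* ≅ Z/178Z. Hence Gal(Q(zeta_4117)/Q) ≅ Z/22Z × Z/178Z.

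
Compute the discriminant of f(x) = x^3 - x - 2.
Δ = -104

For x^3 + a x^2 + b x + c the discriminant is Δ = 18 a b c - 4 a^3 c + a^2 b^2 - 4 b^3 - 27 c^2.
Plug a = 0, b = -1, c = -2:
  18*(0)*(-1)*(-2) - 4*(0)^3*(-2) + (0)^2*(-1)^2 - 4*(-1)^3 - 27*(-2)^2
  = 0 + (0) + 0 + (4) + (-108)
  = -104.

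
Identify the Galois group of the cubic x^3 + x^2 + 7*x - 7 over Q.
Gal(K/Q) = S_3 (symmetric group of order 6)

Compute the discriminant of x^3 + (1)*x^2 + (7)*x + (-7): Δ = -3500. Since Δ is not a rational square, the Galois group is not contained in A_3; it must be the full S_3 (irreducibility of the cubic rules out anything smaller).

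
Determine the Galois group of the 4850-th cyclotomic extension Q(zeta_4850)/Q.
|Gal(Q(zeta_4850)/Q)| = phi(4850) = 1920; group ≅ (Z/4850Z)^* ≅ Z/20Z × Z/96Z

The n-th cyclotomic polynomial Φ_4850(x) is the minimal polynomial of zeta_4850 over Q and has degree phi(4850) = 1920. So Q(zeta_4850) is a degree-1920 Galois extension with Galois group (Z/4850Z)^*. By CRT, (Z/4850Z)^* ≅ (Z/2Z)^* × (Z/25Z)^* × (Z/97Z)^*. Each prime-power unit group is (Z/2Z)^* ≅ trivial group (order 1); (Z/25Z)^* ≅ Z/20Z; (Z/97Z)^* ≅ Z/96Z. Hence Gal(Q(zeta_4850)/Q) ≅ Z/20Z × Z/96Z.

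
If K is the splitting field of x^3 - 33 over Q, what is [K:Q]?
[K:Q] = 6

x^3 - 33 has one real root r = 33^(1/3) and two complex roots r*zeta_3, r*zeta_3^2 where zeta_3 = e^(2*pi*i/3). The splitting field is Q(r, zeta_3). [Q(r):Q] = 3 and [Q(zeta_3):Q] = 2 with gcd = 1, so [Q(r, zeta_3):Q] = 3 * 2 = 6.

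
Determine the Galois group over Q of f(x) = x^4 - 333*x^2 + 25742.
Gal(K/Q) = V_4 (Klein four-group, Z/2Z × Z/2Z)

f factors as (x^2 - 211)(x^2 - 122), so the splitting field is K = Q(sqrt(211), sqrt(122)). The elements 211, 122, 25742 are all non-squares in Q, so sqrt(211) and sqrt(122) generate independent quadratic extensions. Thus [K:Q] = 4 and Gal(K/Q) is generated by the two order-2 automorphisms sqrt(211) ↦ -sqrt(211) and sqrt(122) ↦ -sqrt(122), giving V_4.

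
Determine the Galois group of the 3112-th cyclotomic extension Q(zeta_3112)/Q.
|Gal(Q(zeta_3112)/Q)| = phi(3112) = 1552; group ≅ (Z/3112Z)^* ≅ Z/2Z × Z/2Z × Z/388Z

The n-th cyclotomic polynomial Φ_3112(x) is the minimal polynomial of zeta_3112 over Q and has degree phi(3112) = 1552. So Q(zeta_3112) is a degree-1552 Galois extension with Galois group (Z/3112Z)^*. By CRT, (Z/3112Z)^* ≅ (Z/8Z)^* × (Z/389Z)^*. Each prime-power unit group is (Z/8Z)^* ≅ Z/2Z × Z/2Z; (Z/389Z)^* ≅ Z/388Z. Hence Gal(Q(zeta_3112)/Q) ≅ Z/2Z × Z/2Z × Z/388Z.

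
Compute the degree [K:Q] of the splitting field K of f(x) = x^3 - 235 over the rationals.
[K:Q] = 6

x^3 - 235 has one real root r = 235^(1/3) and two complex roots r*zeta_3, r*zeta_3^2 where zeta_3 = e^(2*pi*i/3). The splitting field is Q(r, zeta_3). [Q(r):Q] = 3 and [Q(zeta_3):Q] = 2 with gcd = 1, so [Q(r, zeta_3):Q] = 3 * 2 = 6.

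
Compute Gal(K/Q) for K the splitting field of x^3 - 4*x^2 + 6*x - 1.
Gal(K/Q) = S_3 (symmetric group of order 6)

Compute the discriminant of x^3 + (-4)*x^2 + (6)*x + (-1): Δ = -139. Since Δ is not a rational square, the Galois group is not contained in A_3; it must be the full S_3 (irreducibility of the cubic rules out anything smaller).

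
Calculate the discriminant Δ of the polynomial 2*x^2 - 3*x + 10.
Δ = -71

For a quadratic a x^2 + b x + c the discriminant is Δ = b^2 - 4ac = (-3)^2 - 4*(2)*(10) = 9 - (80) = -71.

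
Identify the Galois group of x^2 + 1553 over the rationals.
Gal(K/Q) = Z/2Z (cyclic of order 2)

x^2 + 1553 is irreducible over Q since -1553 is not a rational square. The splitting field Q(sqrt(-1553)) has degree 2 over Q, and its unique nontrivial automorphism is sqrt(-1553) ↦ -sqrt(-1553). Hence Gal(Q(sqrt(-1553))/Q) = Z/2Z.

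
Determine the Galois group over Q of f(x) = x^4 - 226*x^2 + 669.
Gal(K/Q) = V_4 (Klein four-group, Z/2Z × Z/2Z)

f factors as (x^2 - 3)(x^2 - 223), so the splitting field is K = Q(sqrt(3), sqrt(223)). The elements 3, 223, 669 are all non-squares in Q, so sqrt(3) and sqrt(223) generate independent quadratic extensions. Thus [K:Q] = 4 and Gal(K/Q) is generated by the two order-2 automorphisms sqrt(3) ↦ -sqrt(3) and sqrt(223) ↦ -sqrt(223), giving V_4.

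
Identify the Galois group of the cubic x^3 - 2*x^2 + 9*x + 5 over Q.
Gal(K/Q) = S_3 (symmetric group of order 6)

Compute the discriminant of x^3 + (-2)*x^2 + (9)*x + (5): Δ = -4727. Since Δ is not a rational square, the Galois group is not contained in A_3; it must be the full S_3 (irreducibility of the cubic rules out anything smaller).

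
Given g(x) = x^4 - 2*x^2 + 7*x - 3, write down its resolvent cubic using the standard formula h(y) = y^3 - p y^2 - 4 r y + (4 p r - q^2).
h(y) = y^3 + 2*y^2 + 12*y - 25

Identify coefficients: p = -2, q = 7, r = -3.
Plug into h(y) = y^3 - p y^2 - 4 r y + (4 p r - q^2):
  h(y) = y^3 - (-2) y^2 - 4*(-3) y + (4*(-2)*(-3) - (7)^2)
       = y^3 + (2) y^2 + (12) y + (-25).
Simplifying: h(y) = y^3 + 2*y^2 + 12*y - 25.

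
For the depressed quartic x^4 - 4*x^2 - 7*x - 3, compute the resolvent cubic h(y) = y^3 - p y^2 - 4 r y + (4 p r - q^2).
h(y) = y^3 + 4*y^2 + 12*y - 1

Identify coefficients: p = -4, q = -7, r = -3.
Plug into h(y) = y^3 - p y^2 - 4 r y + (4 p r - q^2):
  h(y) = y^3 - (-4) y^2 - 4*(-3) y + (4*(-4)*(-3) - (-7)^2)
       = y^3 + (4) y^2 + (12) y + (-1).
Simplifying: h(y) = y^3 + 4*y^2 + 12*y - 1.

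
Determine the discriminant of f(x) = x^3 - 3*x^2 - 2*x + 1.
Δ = 257

For x^3 + a x^2 + b x + c the discriminant is Δ = 18 a b c - 4 a^3 c + a^2 b^2 - 4 b^3 - 27 c^2.
Plug a = -3, b = -2, c = 1:
  18*(-3)*(-2)*(1) - 4*(-3)^3*(1) + (-3)^2*(-2)^2 - 4*(-2)^3 - 27*(1)^2
  = 108 + (108) + 36 + (32) + (-27)
  = 257.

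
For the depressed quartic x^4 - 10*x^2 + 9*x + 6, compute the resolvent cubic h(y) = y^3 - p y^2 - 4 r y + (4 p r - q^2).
h(y) = y^3 + 10*y^2 - 24*y - 321

Identify coefficients: p = -10, q = 9, r = 6.
Plug into h(y) = y^3 - p y^2 - 4 r y + (4 p r - q^2):
  h(y) = y^3 - (-10) y^2 - 4*(6) y + (4*(-10)*(6) - (9)^2)
       = y^3 + (10) y^2 + (-24) y + (-321).
Simplifying: h(y) = y^3 + 10*y^2 - 24*y - 321.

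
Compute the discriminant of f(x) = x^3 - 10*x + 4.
Δ = 3568

For a depressed cubic x^3 + p x + q the discriminant is Δ = -4 p^3 - 27 q^2 = -4*(-10)^3 - 27*(4)^2 = 4000 - 432 = 3568.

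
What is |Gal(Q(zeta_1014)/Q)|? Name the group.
|Gal(Q(zeta_1014)/Q)| = phi(1014) = 312; group ≅ (Z/1014Z)^* ≅ Z/2Z × Z/156Z

The n-th cyclotomic polynomial Φ_1014(x) is the minimal polynomial of zeta_1014 over Q and has degree phi(1014) = 312. So Q(zeta_1014) is a degree-312 Galois extension with Galois group (Z/1014Z)^*. By CRT, (Z/1014Z)^* ≅ (Z/2Z)^* × (Z/3Z)^* × (Z/169Z)^*. Each prime-power unit group is (Z/2Z)^* ≅ trivial group (order 1); (Z/3Z)^* ≅ Z/2Z; (Z/169Z)^* ≅ Z/156Z. Hence Gal(Q(zeta_1014)/Q) ≅ Z/2Z × Z/156Z.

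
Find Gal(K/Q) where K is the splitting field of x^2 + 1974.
Gal(K/Q) = Z/2Z (cyclic of order 2)

x^2 + 1974 is irreducible over Q since -1974 is not a rational square. The splitting field Q(sqrt(-1974)) has degree 2 over Q, and its unique nontrivial automorphism is sqrt(-1974) ↦ -sqrt(-1974). Hence Gal(Q(sqrt(-1974))/Q) = Z/2Z.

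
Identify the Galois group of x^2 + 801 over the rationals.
Gal(K/Q) = Z/2Z (cyclic of order 2)

x^2 + 801 is irreducible over Q since -801 is not a rational square. The splitting field Q(sqrt(-801)) has degree 2 over Q, and its unique nontrivial automorphism is sqrt(-801) ↦ -sqrt(-801). Hence Gal(Q(sqrt(-801))/Q) = Z/2Z.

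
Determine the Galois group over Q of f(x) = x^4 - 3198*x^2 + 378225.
Gal(K/Q) = Z/2Z (cyclic of order 2)

f factors as (x^2 - 123)(x^2 - 3075), so the splitting field is K = Q(sqrt(123), sqrt(3075)). The squarefree part of 123 is 123 and the squarefree part of 3075 is also 123, so sqrt(123) and sqrt(3075) are both rational multiples of sqrt(123). Hence Q(sqrt(123)) = Q(sqrt(3075)) = Q(sqrt(123)), and the splitting field collapses to a single degree-2 extension with Galois group Z/2Z.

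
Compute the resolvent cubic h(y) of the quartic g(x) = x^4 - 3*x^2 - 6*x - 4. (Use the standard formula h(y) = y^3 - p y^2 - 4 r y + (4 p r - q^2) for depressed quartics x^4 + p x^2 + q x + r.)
h(y) = y^3 + 3*y^2 + 16*y + 12

Identify coefficients: p = -3, q = -6, r = -4.
Plug into h(y) = y^3 - p y^2 - 4 r y + (4 p r - q^2):
  h(y) = y^3 - (-3) y^2 - 4*(-4) y + (4*(-3)*(-4) - (-6)^2)
       = y^3 + (3) y^2 + (16) y + (12).
Simplifying: h(y) = y^3 + 3*y^2 + 16*y + 12.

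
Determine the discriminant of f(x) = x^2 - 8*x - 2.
Δ = 72

For a quadratic a x^2 + b x + c the discriminant is Δ = b^2 - 4ac = (-8)^2 - 4*(1)*(-2) = 64 - (-8) = 72.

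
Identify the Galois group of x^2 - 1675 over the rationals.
Gal(K/Q) = Z/2Z (cyclic of order 2)

x^2 - 1675 is irreducible over Q since 1675 is not a rational square. The splitting field Q(sqrt(1675)) has degree 2 over Q, and its unique nontrivial automorphism is sqrt(1675) ↦ -sqrt(1675). Hence Gal(Q(sqrt(1675))/Q) = Z/2Z.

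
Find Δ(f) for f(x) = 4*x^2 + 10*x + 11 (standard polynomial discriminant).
Δ = -76

For a quadratic a x^2 + b x + c the discriminant is Δ = b^2 - 4ac = (10)^2 - 4*(4)*(11) = 100 - (176) = -76.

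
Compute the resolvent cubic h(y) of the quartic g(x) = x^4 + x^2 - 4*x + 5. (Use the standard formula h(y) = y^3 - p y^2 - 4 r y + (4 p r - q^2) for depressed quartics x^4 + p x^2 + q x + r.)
h(y) = y^3 - y^2 - 20*y + 4

Identify coefficients: p = 1, q = -4, r = 5.
Plug into h(y) = y^3 - p y^2 - 4 r y + (4 p r - q^2):
  h(y) = y^3 - (1) y^2 - 4*(5) y + (4*(1)*(5) - (-4)^2)
       = y^3 + (-1) y^2 + (-20) y + (4).
Simplifying: h(y) = y^3 - y^2 - 20*y + 4.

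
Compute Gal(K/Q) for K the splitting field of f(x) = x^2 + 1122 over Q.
Gal(K/Q) = Z/2Z (cyclic of order 2)

x^2 + 1122 is irreducible over Q since -1122 is not a rational square. The splitting field Q(sqrt(-1122)) has degree 2 over Q, and its unique nontrivial automorphism is sqrt(-1122) ↦ -sqrt(-1122). Hence Gal(Q(sqrt(-1122))/Q) = Z/2Z.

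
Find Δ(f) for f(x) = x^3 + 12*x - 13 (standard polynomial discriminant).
Δ = -11475

For a depressed cubic x^3 + p x + q the discriminant is Δ = -4 p^3 - 27 q^2 = -4*(12)^3 - 27*(-13)^2 = -6912 - 4563 = -11475.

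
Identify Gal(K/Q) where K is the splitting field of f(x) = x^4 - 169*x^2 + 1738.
Gal(K/Q) = V_4 (Klein four-group, Z/2Z × Z/2Z)

f factors as (x^2 - 158)(x^2 - 11), so the splitting field is K = Q(sqrt(158), sqrt(11)). The elements 158, 11, 1738 are all non-squares in Q, so sqrt(158) and sqrt(11) generate independent quadratic extensions. Thus [K:Q] = 4 and Gal(K/Q) is generated by the two order-2 automorphisms sqrt(158) ↦ -sqrt(158) and sqrt(11) ↦ -sqrt(11), giving V_4.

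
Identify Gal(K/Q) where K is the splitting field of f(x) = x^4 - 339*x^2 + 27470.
Gal(K/Q) = V_4 (Klein four-group, Z/2Z × Z/2Z)

f factors as (x^2 - 134)(x^2 - 205), so the splitting field is K = Q(sqrt(134), sqrt(205)). The elements 134, 205, 27470 are all non-squares in Q, so sqrt(134) and sqrt(205) generate independent quadratic extensions. Thus [K:Q] = 4 and Gal(K/Q) is generated by the two order-2 automorphisms sqrt(134) ↦ -sqrt(134) and sqrt(205) ↦ -sqrt(205), giving V_4.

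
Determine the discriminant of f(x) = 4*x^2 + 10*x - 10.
Δ = 260

For a quadratic a x^2 + b x + c the discriminant is Δ = b^2 - 4ac = (10)^2 - 4*(4)*(-10) = 100 - (-160) = 260.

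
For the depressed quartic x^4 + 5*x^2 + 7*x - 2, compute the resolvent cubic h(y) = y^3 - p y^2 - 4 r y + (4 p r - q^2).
h(y) = y^3 - 5*y^2 + 8*y - 89

Identify coefficients: p = 5, q = 7, r = -2.
Plug into h(y) = y^3 - p y^2 - 4 r y + (4 p r - q^2):
  h(y) = y^3 - (5) y^2 - 4*(-2) y + (4*(5)*(-2) - (7)^2)
       = y^3 + (-5) y^2 + (8) y + (-89).
Simplifying: h(y) = y^3 - 5*y^2 + 8*y - 89.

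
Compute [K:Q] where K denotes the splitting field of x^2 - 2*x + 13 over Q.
[K:Q] = 2

The discriminant of x^2 + (-2)*x + (13) is b^2 - 4c = 4 - (52) = -48. Since -48 is not a perfect square in Q, the polynomial is irreducible over Q. Its two roots generate a degree-2 extension, so [K:Q] = 2.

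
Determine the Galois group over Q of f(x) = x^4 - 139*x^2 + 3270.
Gal(K/Q) = V_4 (Klein four-group, Z/2Z × Z/2Z)

f factors as (x^2 - 30)(x^2 - 109), so the splitting field is K = Q(sqrt(30), sqrt(109)). The elements 30, 109, 3270 are all non-squares in Q, so sqrt(30) and sqrt(109) generate independent quadratic extensions. Thus [K:Q] = 4 and Gal(K/Q) is generated by the two order-2 automorphisms sqrt(30) ↦ -sqrt(30) and sqrt(109) ↦ -sqrt(109), giving V_4.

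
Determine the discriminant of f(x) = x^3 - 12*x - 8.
Δ = 5184

For a depressed cubic x^3 + p x + q the discriminant is Δ = -4 p^3 - 27 q^2 = -4*(-12)^3 - 27*(-8)^2 = 6912 - 1728 = 5184.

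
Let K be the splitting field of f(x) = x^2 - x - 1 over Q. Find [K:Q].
[K:Q] = 2

The discriminant of x^2 + (-1)*x + (-1) is b^2 - 4c = 1 - (-4) = 5. Since 5 is not a perfect square in Q, the polynomial is irreducible over Q. Its two roots generate a degree-2 extension, so [K:Q] = 2.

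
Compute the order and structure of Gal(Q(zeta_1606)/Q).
|Gal(Q(zeta_1606)/Q)| = phi(1606) = 720; group ≅ (Z/1606Z)^* ≅ Z/10Z × Z/72Z

The n-th cyclotomic polynomial Φ_1606(x) is the minimal polynomial of zeta_1606 over Q and has degree phi(1606) = 720. So Q(zeta_1606) is a degree-720 Galois extension with Galois group (Z/1606Z)^*. By CRT, (Z/1606Z)^* ≅ (Z/2Z)^* × (Z/11Z)^* × (Z/73Z)^*. Each prime-power unit group is (Z/2Z)^* ≅ trivial group (order 1); (Z/11Z)^* ≅ Z/10Z; (Z/73Z)^* ≅ Z/72Z. Hence Gal(Q(zeta_1606)/Q) ≅ Z/10Z × Z/72Z.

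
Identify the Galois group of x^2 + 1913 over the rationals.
Gal(K/Q) = Z/2Z (cyclic of order 2)

x^2 + 1913 is irreducible over Q since -1913 is not a rational square. The splitting field Q(sqrt(-1913)) has degree 2 over Q, and its unique nontrivial automorphism is sqrt(-1913) ↦ -sqrt(-1913). Hence Gal(Q(sqrt(-1913))/Q) = Z/2Z.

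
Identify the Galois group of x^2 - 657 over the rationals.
Gal(K/Q) = Z/2Z (cyclic of order 2)

x^2 - 657 is irreducible over Q since 657 is not a rational square. The splitting field Q(sqrt(657)) has degree 2 over Q, and its unique nontrivial automorphism is sqrt(657) ↦ -sqrt(657). Hence Gal(Q(sqrt(657))/Q) = Z/2Z.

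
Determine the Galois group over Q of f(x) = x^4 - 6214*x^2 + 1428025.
Gal(K/Q) = Z/2Z (cyclic of order 2)

f factors as (x^2 - 5975)(x^2 - 239), so the splitting field is K = Q(sqrt(5975), sqrt(239)). The squarefree part of 5975 is 239 and the squarefree part of 239 is also 239, so sqrt(5975) and sqrt(239) are both rational multiples of sqrt(239). Hence Q(sqrt(5975)) = Q(sqrt(239)) = Q(sqrt(239)), and the splitting field collapses to a single degree-2 extension with Galois group Z/2Z.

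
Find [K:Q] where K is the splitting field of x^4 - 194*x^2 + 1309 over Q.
[K:Q] = 4

f factors as (x^2 - 187)(x^2 - 7); the splitting field is K = Q(sqrt(187), sqrt(7)). Since 187, 7, and 1309 are all non-squares in Q, the three subfields Q(sqrt(187)), Q(sqrt(7)), Q(sqrt(1309)) are distinct degree-2 extensions, so [K:Q] = 4 (Klein four Galois group).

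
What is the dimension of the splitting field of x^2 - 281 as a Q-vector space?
[K:Q] = 2

The polynomial x^2 - 281 is irreducible over Q since 281 is not a perfect square. Its splitting field is Q(sqrt(281)), which has degree 2 over Q.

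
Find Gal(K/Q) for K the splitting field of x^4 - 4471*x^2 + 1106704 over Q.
Gal(K/Q) = Z/2Z (cyclic of order 2)

f factors as (x^2 - 263)(x^2 - 4208), so the splitting field is K = Q(sqrt(263), sqrt(4208)). The squarefree part of 263 is 263 and the squarefree part of 4208 is also 263, so sqrt(263) and sqrt(4208) are both rational multiples of sqrt(263). Hence Q(sqrt(263)) = Q(sqrt(4208)) = Q(sqrt(263)), and the splitting field collapses to a single degree-2 extension with Galois group Z/2Z.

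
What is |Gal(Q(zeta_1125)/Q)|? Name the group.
|Gal(Q(zeta_1125)/Q)| = phi(1125) = 600; group ≅ (Z/1125Z)^* ≅ Z/6Z × Z/100Z

The n-th cyclotomic polynomial Φ_1125(x) is the minimal polynomial of zeta_1125 over Q and has degree phi(1125) = 600. So Q(zeta_1125) is a degree-600 Galois extension with Galois group (Z/1125Z)^*. By CRT, (Z/1125Z)^* ≅ (Z/9Z)^* × (Z/125Z)^*. Each prime-power unit group is (Z/9Z)^* ≅ Z/6Z; (Z/125Z)^* ≅ Z/100Z. Hence Gal(Q(zeta_1125)/Q) ≅ Z/6Z × Z/100Z.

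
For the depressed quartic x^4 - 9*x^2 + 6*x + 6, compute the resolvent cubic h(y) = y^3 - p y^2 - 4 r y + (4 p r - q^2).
h(y) = y^3 + 9*y^2 - 24*y - 252

Identify coefficients: p = -9, q = 6, r = 6.
Plug into h(y) = y^3 - p y^2 - 4 r y + (4 p r - q^2):
  h(y) = y^3 - (-9) y^2 - 4*(6) y + (4*(-9)*(6) - (6)^2)
       = y^3 + (9) y^2 + (-24) y + (-252).
Simplifying: h(y) = y^3 + 9*y^2 - 24*y - 252.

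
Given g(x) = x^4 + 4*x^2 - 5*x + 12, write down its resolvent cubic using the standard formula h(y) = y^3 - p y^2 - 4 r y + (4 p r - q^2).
h(y) = y^3 - 4*y^2 - 48*y + 167

Identify coefficients: p = 4, q = -5, r = 12.
Plug into h(y) = y^3 - p y^2 - 4 r y + (4 p r - q^2):
  h(y) = y^3 - (4) y^2 - 4*(12) y + (4*(4)*(12) - (-5)^2)
       = y^3 + (-4) y^2 + (-48) y + (167).
Simplifying: h(y) = y^3 - 4*y^2 - 48*y + 167.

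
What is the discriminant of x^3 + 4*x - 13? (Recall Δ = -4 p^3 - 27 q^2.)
Δ = -4819

For a depressed cubic x^3 + p x + q the discriminant is Δ = -4 p^3 - 27 q^2 = -4*(4)^3 - 27*(-13)^2 = -256 - 4563 = -4819.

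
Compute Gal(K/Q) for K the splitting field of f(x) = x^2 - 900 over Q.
Gal(K/Q) = trivial group (order 1)

x^2 - 900 factors as (x - 30)(x + 30) over Q, so its splitting field is Q itself and the Galois group is trivial.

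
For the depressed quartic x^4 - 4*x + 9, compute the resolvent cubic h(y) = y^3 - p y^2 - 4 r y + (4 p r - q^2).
h(y) = y^3 - 36*y - 16

Identify coefficients: p = 0, q = -4, r = 9.
Plug into h(y) = y^3 - p y^2 - 4 r y + (4 p r - q^2):
  h(y) = y^3 - (0) y^2 - 4*(9) y + (4*(0)*(9) - (-4)^2)
       = y^3 + (0) y^2 + (-36) y + (-16).
Simplifying: h(y) = y^3 - 36*y - 16.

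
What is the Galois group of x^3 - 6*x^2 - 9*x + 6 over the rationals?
Gal(K/Q) = A_3 (cyclic of order 3)

Compute the discriminant of x^3 + (-6)*x^2 + (-9)*x + (6): Δ = 15876. Since Δ is a perfect square (Δ = 126^2), the Galois group is contained in A_3. Irreducibility forces the group to be transitive on three roots, so Gal = A_3.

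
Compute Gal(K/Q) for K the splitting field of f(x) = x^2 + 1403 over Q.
Gal(K/Q) = Z/2Z (cyclic of order 2)

x^2 + 1403 is irreducible over Q since -1403 is not a rational square. The splitting field Q(sqrt(-1403)) has degree 2 over Q, and its unique nontrivial automorphism is sqrt(-1403) ↦ -sqrt(-1403). Hence Gal(Q(sqrt(-1403))/Q) = Z/2Z.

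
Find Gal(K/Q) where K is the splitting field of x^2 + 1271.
Gal(K/Q) = Z/2Z (cyclic of order 2)

x^2 + 1271 is irreducible over Q since -1271 is not a rational square. The splitting field Q(sqrt(-1271)) has degree 2 over Q, and its unique nontrivial automorphism is sqrt(-1271) ↦ -sqrt(-1271). Hence Gal(Q(sqrt(-1271))/Q) = Z/2Z.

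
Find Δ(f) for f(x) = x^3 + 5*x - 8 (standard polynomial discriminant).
Δ = -2228

For x^3 + a x^2 + b x + c the discriminant is Δ = 18 a b c - 4 a^3 c + a^2 b^2 - 4 b^3 - 27 c^2.
Plug a = 0, b = 5, c = -8:
  18*(0)*(5)*(-8) - 4*(0)^3*(-8) + (0)^2*(5)^2 - 4*(5)^3 - 27*(-8)^2
  = 0 + (0) + 0 + (-500) + (-1728)
  = -2228.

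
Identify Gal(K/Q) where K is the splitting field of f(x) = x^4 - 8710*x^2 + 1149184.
Gal(K/Q) = Z/2Z (cyclic of order 2)

f factors as (x^2 - 8576)(x^2 - 134), so the splitting field is K = Q(sqrt(8576), sqrt(134)). The squarefree part of 8576 is 134 and the squarefree part of 134 is also 134, so sqrt(8576) and sqrt(134) are both rational multiples of sqrt(134). Hence Q(sqrt(8576)) = Q(sqrt(134)) = Q(sqrt(134)), and the splitting field collapses to a single degree-2 extension with Galois group Z/2Z.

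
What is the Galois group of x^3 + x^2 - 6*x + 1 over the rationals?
Gal(K/Q) = S_3 (symmetric group of order 6)

Compute the discriminant of x^3 + (1)*x^2 + (-6)*x + (1): Δ = 761. Since Δ is not a rational square, the Galois group is not contained in A_3; it must be the full S_3 (irreducibility of the cubic rules out anything smaller).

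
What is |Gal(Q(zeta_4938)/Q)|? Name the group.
|Gal(Q(zeta_4938)/Q)| = phi(4938) = 1644; group ≅ (Z/4938Z)^* ≅ Z/2Z × Z/822Z

The n-th cyclotomic polynomial Φ_4938(x) is the minimal polynomial of zeta_4938 over Q and has degree phi(4938) = 1644. So Q(zeta_4938) is a degree-1644 Galois extension with Galois group (Z/4938Z)^*. By CRT, (Z/4938Z)^* ≅ (Z/2Z)^* × (Z/3Z)^* × (Z/823Z)^*. Each prime-power unit group is (Z/2Z)^* ≅ trivial group (order 1); (Z/3Z)^* ≅ Z/2Z; (Z/823Z)^* ≅ Z/822Z. Hence Gal(Q(zeta_4938)/Q) ≅ Z/2Z × Z/822Z.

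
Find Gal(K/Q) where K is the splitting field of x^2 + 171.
Gal(K/Q) = Z/2Z (cyclic of order 2)

x^2 + 171 is irreducible over Q since -171 is not a rational square. The splitting field Q(sqrt(-171)) has degree 2 over Q, and its unique nontrivial automorphism is sqrt(-171) ↦ -sqrt(-171). Hence Gal(Q(sqrt(-171))/Q) = Z/2Z.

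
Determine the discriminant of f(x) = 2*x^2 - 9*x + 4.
Δ = 49

For a quadratic a x^2 + b x + c the discriminant is Δ = b^2 - 4ac = (-9)^2 - 4*(2)*(4) = 81 - (32) = 49.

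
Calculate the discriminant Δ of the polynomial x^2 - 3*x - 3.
Δ = 21

For a quadratic a x^2 + b x + c the discriminant is Δ = b^2 - 4ac = (-3)^2 - 4*(1)*(-3) = 9 - (-12) = 21.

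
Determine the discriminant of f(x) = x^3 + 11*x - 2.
Δ = -5432

For a depressed cubic x^3 + p x + q the discriminant is Δ = -4 p^3 - 27 q^2 = -4*(11)^3 - 27*(-2)^2 = -5324 - 108 = -5432.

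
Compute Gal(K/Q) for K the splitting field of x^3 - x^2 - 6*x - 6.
Gal(K/Q) = S_3 (symmetric group of order 6)

Compute the discriminant of x^3 + (-1)*x^2 + (-6)*x + (-6): Δ = -744. Since Δ is not a rational square, the Galois group is not contained in A_3; it must be the full S_3 (irreducibility of the cubic rules out anything smaller).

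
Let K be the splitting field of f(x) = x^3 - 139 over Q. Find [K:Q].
[K:Q] = 6

x^3 - 139 has one real root r = 139^(1/3) and two complex roots r*zeta_3, r*zeta_3^2 where zeta_3 = e^(2*pi*i/3). The splitting field is Q(r, zeta_3). [Q(r):Q] = 3 and [Q(zeta_3):Q] = 2 with gcd = 1, so [Q(r, zeta_3):Q] = 3 * 2 = 6.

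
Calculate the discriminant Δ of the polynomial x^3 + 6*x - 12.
Δ = -4752

For a depressed cubic x^3 + p x + q the discriminant is Δ = -4 p^3 - 27 q^2 = -4*(6)^3 - 27*(-12)^2 = -864 - 3888 = -4752.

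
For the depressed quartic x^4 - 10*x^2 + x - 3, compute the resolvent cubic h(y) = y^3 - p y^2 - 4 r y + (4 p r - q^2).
h(y) = y^3 + 10*y^2 + 12*y + 119

Identify coefficients: p = -10, q = 1, r = -3.
Plug into h(y) = y^3 - p y^2 - 4 r y + (4 p r - q^2):
  h(y) = y^3 - (-10) y^2 - 4*(-3) y + (4*(-10)*(-3) - (1)^2)
       = y^3 + (10) y^2 + (12) y + (119).
Simplifying: h(y) = y^3 + 10*y^2 + 12*y + 119.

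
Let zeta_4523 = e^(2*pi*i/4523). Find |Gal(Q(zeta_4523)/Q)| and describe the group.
|Gal(Q(zeta_4523)/Q)| = phi(4523) = 4522; group ≅ (Z/4523Z)^* ≅ Z/4522Z

The n-th cyclotomic polynomial Φ_4523(x) is the minimal polynomial of zeta_4523 over Q and has degree phi(4523) = 4522. So Q(zeta_4523) is a degree-4522 Galois extension with Galois group (Z/4523Z)^*. (Z/4523Z)^* is cyclic since 4523 is an odd prime power (or 4). Hence Gal(Q(zeta_4523)/Q) ≅ Z/4522Z.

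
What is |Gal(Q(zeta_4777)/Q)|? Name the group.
|Gal(Q(zeta_4777)/Q)| = phi(4777) = 4480; group ≅ (Z/4777Z)^* ≅ Z/16Z × Z/280Z

The n-th cyclotomic polynomial Φ_4777(x) is the minimal polynomial of zeta_4777 over Q and has degree phi(4777) = 4480. So Q(zeta_4777) is a degree-4480 Galois extension with Galois group (Z/4777Z)^*. By CRT, (Z/4777Z)^* ≅ (Z/17Z)^* × (Z/281Z)^*. Each prime-power unit group is (Z/17Z)^* ≅ Z/16Z; (Z/281Z)^* ≅ Z/280Z. Hence Gal(Q(zeta_4777)/Q) ≅ Z/16Z × Z/280Z.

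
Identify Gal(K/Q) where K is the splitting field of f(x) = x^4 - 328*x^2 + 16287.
Gal(K/Q) = V_4 (Klein four-group, Z/2Z × Z/2Z)

f factors as (x^2 - 267)(x^2 - 61), so the splitting field is K = Q(sqrt(267), sqrt(61)). The elements 267, 61, 16287 are all non-squares in Q, so sqrt(267) and sqrt(61) generate independent quadratic extensions. Thus [K:Q] = 4 and Gal(K/Q) is generated by the two order-2 automorphisms sqrt(267) ↦ -sqrt(267) and sqrt(61) ↦ -sqrt(61), giving V_4.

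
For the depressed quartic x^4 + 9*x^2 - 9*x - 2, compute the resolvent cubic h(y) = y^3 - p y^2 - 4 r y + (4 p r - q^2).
h(y) = y^3 - 9*y^2 + 8*y - 153

Identify coefficients: p = 9, q = -9, r = -2.
Plug into h(y) = y^3 - p y^2 - 4 r y + (4 p r - q^2):
  h(y) = y^3 - (9) y^2 - 4*(-2) y + (4*(9)*(-2) - (-9)^2)
       = y^3 + (-9) y^2 + (8) y + (-153).
Simplifying: h(y) = y^3 - 9*y^2 + 8*y - 153.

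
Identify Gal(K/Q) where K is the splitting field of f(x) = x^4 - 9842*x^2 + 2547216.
Gal(K/Q) = Z/2Z (cyclic of order 2)

f factors as (x^2 - 266)(x^2 - 9576), so the splitting field is K = Q(sqrt(266), sqrt(9576)). The squarefree part of 266 is 266 and the squarefree part of 9576 is also 266, so sqrt(266) and sqrt(9576) are both rational multiples of sqrt(266). Hence Q(sqrt(266)) = Q(sqrt(9576)) = Q(sqrt(266)), and the splitting field collapses to a single degree-2 extension with Galois group Z/2Z.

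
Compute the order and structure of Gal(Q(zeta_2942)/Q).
|Gal(Q(zeta_2942)/Q)| = phi(2942) = 1470; group ≅ (Z/2942Z)^* ≅ Z/1470Z

The n-th cyclotomic polynomial Φ_2942(x) is the minimal polynomial of zeta_2942 over Q and has degree phi(2942) = 1470. So Q(zeta_2942) is a degree-1470 Galois extension with Galois group (Z/2942Z)^*. By CRT, (Z/2942Z)^* ≅ (Z/2Z)^* × (Z/1471Z)^*. Each prime-power unit group is (Z/2Z)^* ≅ trivial group (order 1); (Z/1471Z)^* ≅ Z/1470Z. Hence Gal(Q(zeta_2942)/Q) ≅ Z/1470Z.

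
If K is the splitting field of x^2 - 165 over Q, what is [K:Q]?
[K:Q] = 2

The polynomial x^2 - 165 is irreducible over Q since 165 is not a perfect square. Its splitting field is Q(sqrt(165)), which has degree 2 over Q.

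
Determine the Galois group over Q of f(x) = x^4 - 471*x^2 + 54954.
Gal(K/Q) = V_4 (Klein four-group, Z/2Z × Z/2Z)

f factors as (x^2 - 258)(x^2 - 213), so the splitting field is K = Q(sqrt(258), sqrt(213)). The elements 258, 213, 54954 are all non-squares in Q, so sqrt(258) and sqrt(213) generate independent quadratic extensions. Thus [K:Q] = 4 and Gal(K/Q) is generated by the two order-2 automorphisms sqrt(258) ↦ -sqrt(258) and sqrt(213) ↦ -sqrt(213), giving V_4.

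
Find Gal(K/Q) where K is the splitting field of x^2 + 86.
Gal(K/Q) = Z/2Z (cyclic of order 2)

x^2 + 86 is irreducible over Q since -86 is not a rational square. The splitting field Q(sqrt(-86)) has degree 2 over Q, and its unique nontrivial automorphism is sqrt(-86) ↦ -sqrt(-86). Hence Gal(Q(sqrt(-86))/Q) = Z/2Z.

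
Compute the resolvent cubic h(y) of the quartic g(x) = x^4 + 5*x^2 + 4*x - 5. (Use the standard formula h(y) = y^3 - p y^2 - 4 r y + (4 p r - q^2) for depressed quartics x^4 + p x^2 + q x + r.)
h(y) = y^3 - 5*y^2 + 20*y - 116

Identify coefficients: p = 5, q = 4, r = -5.
Plug into h(y) = y^3 - p y^2 - 4 r y + (4 p r - q^2):
  h(y) = y^3 - (5) y^2 - 4*(-5) y + (4*(5)*(-5) - (4)^2)
       = y^3 + (-5) y^2 + (20) y + (-116).
Simplifying: h(y) = y^3 - 5*y^2 + 20*y - 116.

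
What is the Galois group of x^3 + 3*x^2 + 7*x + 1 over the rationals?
Gal(K/Q) = S_3 (symmetric group of order 6)

Compute the discriminant of x^3 + (3)*x^2 + (7)*x + (1): Δ = -688. Since Δ is not a rational square, the Galois group is not contained in A_3; it must be the full S_3 (irreducibility of the cubic rules out anything smaller).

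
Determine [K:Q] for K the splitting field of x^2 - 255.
[K:Q] = 2

The polynomial x^2 - 255 is irreducible over Q since 255 is not a perfect square. Its splitting field is Q(sqrt(255)), which has degree 2 over Q.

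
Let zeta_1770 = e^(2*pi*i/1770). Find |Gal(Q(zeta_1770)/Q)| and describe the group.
|Gal(Q(zeta_1770)/Q)| = phi(1770) = 464; group ≅ (Z/1770Z)^* ≅ Z/2Z × Z/4Z × Z/58Z

The n-th cyclotomic polynomial Φ_1770(x) is the minimal polynomial of zeta_1770 over Q and has degree phi(1770) = 464. So Q(zeta_1770) is a degree-464 Galois extension with Galois group (Z/1770Z)^*. By CRT, (Z/1770Z)^* ≅ (Z/2Z)^* × (Z/3Z)^* × (Z/5Z)^* × (Z/59Z)^*. Each prime-power unit group is (Z/2Z)^* ≅ trivial group (order 1); (Z/3Z)^* ≅ Z/2Z; (Z/5Z)^* ≅ Z/4Z; (Z/59Z)^* ≅ Z/58Z. Hence Gal(Q(zeta_1770)/Q) ≅ Z/2Z × Z/4Z × Z/58Z.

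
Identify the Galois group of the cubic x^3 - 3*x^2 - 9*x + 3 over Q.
Gal(K/Q) = A_3 (cyclic of order 3)

Compute the discriminant of x^3 + (-3)*x^2 + (-9)*x + (3): Δ = 5184. Since Δ is a perfect square (Δ = 72^2), the Galois group is contained in A_3. Irreducibility forces the group to be transitive on three roots, so Gal = A_3.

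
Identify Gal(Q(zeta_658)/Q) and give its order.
|Gal(Q(zeta_658)/Q)| = phi(658) = 276; group ≅ (Z/658Z)^* ≅ Z/6Z × Z/46Z

The n-th cyclotomic polynomial Φ_658(x) is the minimal polynomial of zeta_658 over Q and has degree phi(658) = 276. So Q(zeta_658) is a degree-276 Galois extension with Galois group (Z/658Z)^*. By CRT, (Z/658Z)^* ≅ (Z/2Z)^* × (Z/7Z)^* × (Z/47Z)^*. Each prime-power unit group is (Z/2Z)^* ≅ trivial group (order 1); (Z/7Z)^* ≅ Z/6Z; (Z/47Z)^* ≅ Z/46Z. Hence Gal(Q(zeta_658)/Q) ≅ Z/6Z × Z/46Z.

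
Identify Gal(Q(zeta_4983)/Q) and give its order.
|Gal(Q(zeta_4983)/Q)| = phi(4983) = 3000; group ≅ (Z/4983Z)^* ≅ Z/2Z × Z/10Z × Z/150Z

The n-th cyclotomic polynomial Φ_4983(x) is the minimal polynomial of zeta_4983 over Q and has degree phi(4983) = 3000. So Q(zeta_4983) is a degree-3000 Galois extension with Galois group (Z/4983Z)^*. By CRT, (Z/4983Z)^* ≅ (Z/3Z)^* × (Z/11Z)^* × (Z/151Z)^*. Each prime-power unit group is (Z/3Z)^* ≅ Z/2Z; (Z/11Z)^* ≅ Z/10Z; (Z/151Z)^* ≅ Z/150Z. Hence Gal(Q(zeta_4983)/Q) ≅ Z/2Z × Z/10Z × Z/150Z.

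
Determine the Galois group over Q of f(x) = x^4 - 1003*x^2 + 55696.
Gal(K/Q) = Z/2Z (cyclic of order 2)

f factors as (x^2 - 59)(x^2 - 944), so the splitting field is K = Q(sqrt(59), sqrt(944)). The squarefree part of 59 is 59 and the squarefree part of 944 is also 59, so sqrt(59) and sqrt(944) are both rational multiples of sqrt(59). Hence Q(sqrt(59)) = Q(sqrt(944)) = Q(sqrt(59)), and the splitting field collapses to a single degree-2 extension with Galois group Z/2Z.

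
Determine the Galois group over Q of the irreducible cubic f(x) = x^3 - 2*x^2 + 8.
Gal(K/Q) = S_3 (symmetric group of order 6)

Compute the discriminant of x^3 + (-2)*x^2 + (0)*x + (8): Δ = -1472. Since Δ is not a rational square, the Galois group is not contained in A_3; it must be the full S_3 (irreducibility of the cubic rules out anything smaller).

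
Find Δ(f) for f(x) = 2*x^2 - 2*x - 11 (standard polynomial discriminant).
Δ = 92

For a quadratic a x^2 + b x + c the discriminant is Δ = b^2 - 4ac = (-2)^2 - 4*(2)*(-11) = 4 - (-88) = 92.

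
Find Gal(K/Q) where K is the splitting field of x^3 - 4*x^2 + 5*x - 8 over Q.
Gal(K/Q) = S_3 (symmetric group of order 6)

Compute the discriminant of x^3 + (-4)*x^2 + (5)*x + (-8): Δ = -996. Since Δ is not a rational square, the Galois group is not contained in A_3; it must be the full S_3 (irreducibility of the cubic rules out anything smaller).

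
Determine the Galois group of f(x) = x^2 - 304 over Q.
Gal(K/Q) = Z/2Z (cyclic of order 2)

x^2 - 304 is irreducible over Q since 304 is not a rational square. The splitting field Q(sqrt(304)) has degree 2 over Q, and its unique nontrivial automorphism is sqrt(304) ↦ -sqrt(304). Hence Gal(Q(sqrt(304))/Q) = Z/2Z.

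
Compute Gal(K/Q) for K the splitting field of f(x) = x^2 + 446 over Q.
Gal(K/Q) = Z/2Z (cyclic of order 2)

x^2 + 446 is irreducible over Q since -446 is not a rational square. The splitting field Q(sqrt(-446)) has degree 2 over Q, and its unique nontrivial automorphism is sqrt(-446) ↦ -sqrt(-446). Hence Gal(Q(sqrt(-446))/Q) = Z/2Z.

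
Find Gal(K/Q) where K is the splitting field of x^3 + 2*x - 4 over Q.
Gal(K/Q) = S_3 (symmetric group of order 6)

Compute the discriminant of x^3 + (0)*x^2 + (2)*x + (-4): Δ = -464. Since Δ is not a rational square, the Galois group is not contained in A_3; it must be the full S_3 (irreducibility of the cubic rules out anything smaller).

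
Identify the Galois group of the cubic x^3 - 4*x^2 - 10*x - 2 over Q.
Gal(K/Q) = S_3 (symmetric group of order 6)

Compute the discriminant of x^3 + (-4)*x^2 + (-10)*x + (-2): Δ = 3540. Since Δ is not a rational square, the Galois group is not contained in A_3; it must be the full S_3 (irreducibility of the cubic rules out anything smaller).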